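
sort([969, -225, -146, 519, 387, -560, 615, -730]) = [-730, -560, -225, -146, 387, 519, 615, 969]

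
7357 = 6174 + 1183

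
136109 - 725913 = -589804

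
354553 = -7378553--7733106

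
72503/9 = 8055 + 8/9 ≈ 8055.89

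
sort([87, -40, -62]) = [-62, -40, 87]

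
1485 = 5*297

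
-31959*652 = -20837268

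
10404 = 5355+5049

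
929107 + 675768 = 1604875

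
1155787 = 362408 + 793379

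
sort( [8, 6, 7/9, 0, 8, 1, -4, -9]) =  [-9, -4, 0, 7/9, 1, 6, 8, 8]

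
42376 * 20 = 847520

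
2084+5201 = 7285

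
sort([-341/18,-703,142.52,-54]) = [-703,-54,-341/18,142.52]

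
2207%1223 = 984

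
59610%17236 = 7902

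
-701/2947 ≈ -0.238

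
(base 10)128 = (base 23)5d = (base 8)200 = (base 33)3t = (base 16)80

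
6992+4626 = 11618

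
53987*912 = 49236144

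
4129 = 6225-2096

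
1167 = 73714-72547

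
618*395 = 244110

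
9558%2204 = 742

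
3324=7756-4432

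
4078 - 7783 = -3705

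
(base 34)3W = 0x86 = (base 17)7F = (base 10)134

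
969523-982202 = -12679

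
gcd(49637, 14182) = 7091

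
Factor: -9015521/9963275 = -1*5^(-2)*7^(-1)*17^(-2)*197^(-1)*9015521^1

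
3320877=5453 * 609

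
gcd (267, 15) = 3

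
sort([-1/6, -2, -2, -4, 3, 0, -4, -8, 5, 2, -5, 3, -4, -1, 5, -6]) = [-8, -6, -5, -4, -4, -4, -2, -2, -1, -1/6, 0, 2, 3, 3, 5, 5]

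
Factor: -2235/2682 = -1 * 2^(-1) * 3^(-1) * 5^1 = -5/6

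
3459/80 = 43 + 19/80≈43.24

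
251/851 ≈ 0.295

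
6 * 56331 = 337986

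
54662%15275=8837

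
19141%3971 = 3257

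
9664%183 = 148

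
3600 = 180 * 20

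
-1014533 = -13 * 78041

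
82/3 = 27 + 1/3 ≈ 27.33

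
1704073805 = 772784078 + 931289727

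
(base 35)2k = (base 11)82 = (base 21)46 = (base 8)132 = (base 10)90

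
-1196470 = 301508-1497978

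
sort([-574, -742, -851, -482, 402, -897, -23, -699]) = [-897, -851, -742, -699, -574, -482, -23, 402]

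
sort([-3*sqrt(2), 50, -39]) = [-39, -3*sqrt(2), 50]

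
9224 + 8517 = 17741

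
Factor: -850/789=-1*2^1*3^(-1)*5^2*17^1*263^(-1) 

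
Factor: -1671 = -1*3^1*557^1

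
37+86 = 123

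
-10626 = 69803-80429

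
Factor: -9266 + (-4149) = -1 * 5^1 * 2683^1 = -13415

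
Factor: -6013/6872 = -1 * 2^(-3) * 7^1 = -7/8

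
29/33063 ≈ 0.000877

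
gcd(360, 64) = 8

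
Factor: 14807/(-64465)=-1 * 5^(-1) * 13^1 * 17^1 * 67^1 * 12893^(-1)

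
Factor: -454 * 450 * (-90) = 2^3 * 3^4 * 5^3 * 227^1 = 18387000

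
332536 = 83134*4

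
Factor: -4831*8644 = -1*2^2*2161^1*4831^1 = -41759164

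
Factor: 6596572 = 2^2 * 19^1 * 29^1 * 41^1 * 73^1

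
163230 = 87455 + 75775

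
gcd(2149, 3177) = 1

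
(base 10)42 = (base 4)222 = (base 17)28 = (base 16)2a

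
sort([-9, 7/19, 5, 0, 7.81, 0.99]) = [-9, 0, 7/19, 0.99, 5, 7.81]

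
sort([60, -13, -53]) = [-53, -13, 60]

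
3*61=183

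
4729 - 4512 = 217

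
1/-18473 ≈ -0.0000541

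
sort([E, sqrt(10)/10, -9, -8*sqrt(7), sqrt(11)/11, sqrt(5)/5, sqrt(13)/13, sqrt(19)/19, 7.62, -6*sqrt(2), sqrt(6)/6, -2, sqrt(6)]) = [-8*sqrt(7), -9, -6*sqrt(2), -2, sqrt(19)/19, sqrt(13)/13, sqrt(11)/11, sqrt(10)/10, sqrt(6)/6, sqrt(5)/5, sqrt(6), E, 7.62]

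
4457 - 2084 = 2373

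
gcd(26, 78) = 26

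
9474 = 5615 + 3859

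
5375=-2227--7602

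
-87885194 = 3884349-91769543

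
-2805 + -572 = -3377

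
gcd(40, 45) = 5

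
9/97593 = 3/32531 ≈ 0.0000922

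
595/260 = 2 + 15/52 ≈ 2.29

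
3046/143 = 21 + 43/143 ≈ 21.30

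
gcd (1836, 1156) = 68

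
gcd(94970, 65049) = 1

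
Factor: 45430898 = 2^1*223^1*101863^1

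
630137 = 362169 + 267968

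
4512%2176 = 160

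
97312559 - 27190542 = 70122017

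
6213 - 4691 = 1522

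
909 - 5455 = -4546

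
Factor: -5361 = -1 * 3^1 * 1787^1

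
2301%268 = 157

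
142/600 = 71/300 ≈ 0.237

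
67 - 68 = -1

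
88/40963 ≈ 0.00215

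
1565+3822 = 5387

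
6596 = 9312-2716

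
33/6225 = 11/2075 ≈ 0.00530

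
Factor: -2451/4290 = -1*2^(-1)*5^(-1)*11^(-1)*13^(-1)*19^1*43^1 = -817/1430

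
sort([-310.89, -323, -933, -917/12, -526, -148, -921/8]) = [-933, -526, -323, -310.89, -148, -921/8, -917/12]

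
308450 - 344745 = -36295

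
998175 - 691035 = 307140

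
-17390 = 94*(-185)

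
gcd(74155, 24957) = 1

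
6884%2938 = 1008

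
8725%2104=309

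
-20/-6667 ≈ 0.00300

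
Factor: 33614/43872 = 2^(-4) * 3^(-1) * 7^5 * 457^(-1) = 16807/21936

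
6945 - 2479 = 4466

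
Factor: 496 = 2^4 * 31^1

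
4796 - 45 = 4751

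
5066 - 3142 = 1924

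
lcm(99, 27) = 297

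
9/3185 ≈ 0.00283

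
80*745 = 59600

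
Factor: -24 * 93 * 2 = -1 * 2^4 * 3^2 * 31^1 = -4464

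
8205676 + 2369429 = 10575105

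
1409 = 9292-7883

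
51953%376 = 65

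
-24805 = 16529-41334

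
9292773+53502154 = 62794927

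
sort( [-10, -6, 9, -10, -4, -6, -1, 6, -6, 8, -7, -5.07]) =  [-10, -10, -7, -6, -6, -6, -5.07, -4, -1, 6, 8, 9]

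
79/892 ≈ 0.0886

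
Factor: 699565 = 5^1*181^1*773^1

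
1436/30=718/15 ≈ 47.87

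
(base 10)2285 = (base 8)4355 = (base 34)1x7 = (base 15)a25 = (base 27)33h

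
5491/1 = 5491 = 5491.00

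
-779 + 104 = -675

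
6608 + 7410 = 14018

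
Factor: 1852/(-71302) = -1 * 2^1 * 7^(-1) * 11^(-1) = -2/77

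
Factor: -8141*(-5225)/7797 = 3^(-1)*5^2*7^1*11^1*19^1*23^(-1)*113^(-1)*1163^1 = 42536725/7797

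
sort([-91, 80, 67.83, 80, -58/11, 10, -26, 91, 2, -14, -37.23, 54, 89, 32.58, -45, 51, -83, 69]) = [-91, -83, -45, -37.23, -26, -14, -58/11, 2, 10, 32.58, 51, 54, 67.83, 69, 80, 80, 89, 91]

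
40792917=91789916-50996999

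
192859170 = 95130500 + 97728670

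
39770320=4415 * 9008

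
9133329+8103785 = 17237114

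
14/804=7/402 ≈ 0.0174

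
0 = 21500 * 0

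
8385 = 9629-1244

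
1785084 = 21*85004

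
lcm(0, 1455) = 0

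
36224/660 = 54 + 146/165 ≈ 54.88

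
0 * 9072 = 0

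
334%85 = 79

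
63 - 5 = 58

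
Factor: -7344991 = -1 * 7344991^1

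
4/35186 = 2/17593 ≈ 0.000114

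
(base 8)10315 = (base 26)69b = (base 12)25a5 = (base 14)17d3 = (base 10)4301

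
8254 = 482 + 7772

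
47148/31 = 1520 + 28/31 ≈ 1520.90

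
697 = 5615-4918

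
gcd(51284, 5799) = 1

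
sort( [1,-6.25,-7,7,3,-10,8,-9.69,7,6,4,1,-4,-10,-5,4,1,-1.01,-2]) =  [-10,-10,-9.69,-7,-6.25,-5,-4,-2,-1.01,1,1,1,3,4,4,6,7,7,8]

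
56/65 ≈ 0.862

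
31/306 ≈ 0.101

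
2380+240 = 2620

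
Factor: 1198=2^1 * 599^1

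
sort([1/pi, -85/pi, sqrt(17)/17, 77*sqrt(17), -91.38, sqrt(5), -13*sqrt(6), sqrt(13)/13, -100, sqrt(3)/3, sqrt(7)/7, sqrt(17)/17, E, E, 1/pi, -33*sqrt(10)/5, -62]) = [-100, -91.38, -62, -13*sqrt(6), -85/pi, -33*sqrt(10)/5, sqrt(17)/17, sqrt(17)/17, sqrt(13)/13, 1/pi, 1/pi, sqrt(7)/7, sqrt(3)/3, sqrt(5), E, E, 77*sqrt(17)]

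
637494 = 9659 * 66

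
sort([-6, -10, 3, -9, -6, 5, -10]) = [-10, -10, -9, -6, -6, 3, 5]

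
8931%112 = 83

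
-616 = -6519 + 5903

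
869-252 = 617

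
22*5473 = 120406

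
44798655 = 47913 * 935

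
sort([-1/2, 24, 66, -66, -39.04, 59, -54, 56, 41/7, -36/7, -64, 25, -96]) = [-96, -66, -64, -54, -39.04, -36/7, -1/2, 41/7, 24, 25, 56, 59, 66]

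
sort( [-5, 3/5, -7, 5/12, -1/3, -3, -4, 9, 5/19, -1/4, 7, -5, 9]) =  [-7, -5, -5, -4, -3, -1/3, -1/4, 5/19, 5/12, 3/5, 7, 9, 9]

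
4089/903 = 1363/301 ≈ 4.53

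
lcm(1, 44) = 44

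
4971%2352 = 267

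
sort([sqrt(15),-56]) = [-56,sqrt(15)]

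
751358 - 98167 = 653191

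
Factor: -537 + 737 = 2^3*5^2 = 200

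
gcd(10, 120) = 10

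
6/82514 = 3/41257 ≈ 0.0000727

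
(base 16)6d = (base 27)41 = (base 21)54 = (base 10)109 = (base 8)155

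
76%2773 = 76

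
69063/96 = 23021/32 ≈ 719.41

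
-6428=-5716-712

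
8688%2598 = 894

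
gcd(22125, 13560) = 15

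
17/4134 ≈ 0.00411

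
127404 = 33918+93486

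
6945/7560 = 463/504 ≈ 0.919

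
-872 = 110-982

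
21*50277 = 1055817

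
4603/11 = 418 + 5/11 ≈ 418.45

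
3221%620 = 121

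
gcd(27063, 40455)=279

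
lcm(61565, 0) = 0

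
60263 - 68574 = -8311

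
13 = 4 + 9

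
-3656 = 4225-7881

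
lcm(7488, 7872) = 307008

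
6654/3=2218=2218.00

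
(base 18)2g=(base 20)2c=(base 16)34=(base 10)52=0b110100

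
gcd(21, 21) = 21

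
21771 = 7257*3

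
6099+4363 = 10462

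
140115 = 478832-338717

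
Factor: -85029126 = -1*2^1*3^1*7^1*13^1*155731^1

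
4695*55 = 258225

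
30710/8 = 15355/4 = 3838.75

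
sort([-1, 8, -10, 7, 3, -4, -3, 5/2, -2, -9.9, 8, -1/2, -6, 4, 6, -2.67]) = [-10, -9.9, -6, -4, -3, -2.67, -2, -1, -1/2, 5/2, 3, 4, 6, 7, 8, 8]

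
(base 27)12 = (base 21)18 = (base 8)35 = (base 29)10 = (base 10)29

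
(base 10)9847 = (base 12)5847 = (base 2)10011001110111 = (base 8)23167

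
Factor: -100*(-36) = 2^4*3^2*5^2 = 3600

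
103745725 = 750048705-646302980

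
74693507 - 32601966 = 42091541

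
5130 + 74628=79758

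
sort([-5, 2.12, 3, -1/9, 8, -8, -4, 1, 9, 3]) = [-8, -5, -4, -1/9, 1, 2.12, 3, 3, 8, 9]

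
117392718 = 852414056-735021338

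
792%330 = 132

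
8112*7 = 56784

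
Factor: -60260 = -1 * 2^2 * 5^1 * 23^1 * 131^1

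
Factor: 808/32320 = 2^(-3) * 5^(-1) = 1/40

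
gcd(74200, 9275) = 9275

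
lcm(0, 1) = 0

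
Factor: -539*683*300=-1*2^2*3^1*5^2*7^2*11^1*683^1=-110441100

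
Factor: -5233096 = -1 * 2^3 * 11^1 * 59467^1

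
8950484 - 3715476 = 5235008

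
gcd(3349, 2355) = 1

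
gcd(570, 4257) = 3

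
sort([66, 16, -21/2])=[-21/2, 16, 66]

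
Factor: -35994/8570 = -1 * 3^1 * 5^(-1) * 7^1 = -21/5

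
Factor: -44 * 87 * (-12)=2^4 * 3^2 * 11^1 * 29^1=45936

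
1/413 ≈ 0.00242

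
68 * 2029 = 137972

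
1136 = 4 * 284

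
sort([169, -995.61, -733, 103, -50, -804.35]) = [-995.61, -804.35, -733, -50, 103, 169]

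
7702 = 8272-570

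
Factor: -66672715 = -1 * 5^1 * 13334543^1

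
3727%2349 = 1378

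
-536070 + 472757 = -63313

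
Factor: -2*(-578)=2^2*17^2=1156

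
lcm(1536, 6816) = 109056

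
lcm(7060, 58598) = 585980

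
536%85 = 26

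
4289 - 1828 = 2461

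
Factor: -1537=-1*29^1*53^1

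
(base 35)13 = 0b100110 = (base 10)38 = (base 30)18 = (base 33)15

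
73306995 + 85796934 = 159103929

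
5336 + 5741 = 11077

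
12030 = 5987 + 6043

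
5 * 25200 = 126000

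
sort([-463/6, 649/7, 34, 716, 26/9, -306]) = [-306, -463/6, 26/9, 34, 649/7, 716]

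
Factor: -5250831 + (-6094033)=-1 * 2^5 * 41^1 * 8647^1=-11344864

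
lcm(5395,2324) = 151060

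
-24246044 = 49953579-74199623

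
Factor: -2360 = -1*2^3*5^1*59^1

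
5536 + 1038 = 6574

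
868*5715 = 4960620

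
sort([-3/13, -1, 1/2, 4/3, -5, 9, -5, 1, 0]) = [-5, -5, -1, -3/13, 0, 1/2, 1, 4/3, 9]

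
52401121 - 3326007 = 49075114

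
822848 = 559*1472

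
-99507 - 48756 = -148263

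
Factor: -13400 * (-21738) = 2^4 * 3^1 * 5^2 * 67^1 * 3623^1 = 291289200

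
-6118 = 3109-9227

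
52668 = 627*84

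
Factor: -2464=-1 * 2^5 * 7^1 * 11^1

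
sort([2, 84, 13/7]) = [13/7, 2, 84]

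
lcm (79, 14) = 1106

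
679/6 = 113+1/6 ≈ 113.17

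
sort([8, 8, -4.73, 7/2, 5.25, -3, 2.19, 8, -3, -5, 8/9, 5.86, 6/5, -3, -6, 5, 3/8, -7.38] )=[-7.38, -6, -5, -4.73, -3, -3, -3, 3/8, 8/9, 6/5, 2.19, 7/2, 5, 5.25, 5.86, 8, 8, 8] 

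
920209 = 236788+683421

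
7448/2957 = 2 + 1534/2957 ≈ 2.52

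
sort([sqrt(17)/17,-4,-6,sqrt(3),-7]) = [-7,-6,-4,sqrt(17)/17,sqrt(3)]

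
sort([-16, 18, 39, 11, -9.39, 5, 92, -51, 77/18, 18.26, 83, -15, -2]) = [-51, -16, -15, -9.39, -2, 77/18, 5, 11, 18, 18.26, 39, 83, 92]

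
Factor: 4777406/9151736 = 2^ (-2)*11^ (-1)*103997^ (-1)*2388703^1 = 2388703/4575868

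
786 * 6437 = 5059482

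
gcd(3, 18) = 3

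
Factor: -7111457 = -1*17^1*418321^1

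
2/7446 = 1/3723 ≈ 0.000269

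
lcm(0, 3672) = 0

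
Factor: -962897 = -1 * 13^1 * 17^1 * 4357^1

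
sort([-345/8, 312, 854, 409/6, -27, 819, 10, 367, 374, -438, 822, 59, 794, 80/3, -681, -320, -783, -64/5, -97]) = [-783, -681, -438, -320, -97, -345/8, -27, -64/5, 10, 80/3, 59, 409/6, 312, 367, 374, 794, 819, 822, 854]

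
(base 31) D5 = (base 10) 408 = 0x198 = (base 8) 630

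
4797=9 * 533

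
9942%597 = 390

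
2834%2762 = 72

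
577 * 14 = 8078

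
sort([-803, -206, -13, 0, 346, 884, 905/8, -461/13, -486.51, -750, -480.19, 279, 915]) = [-803, -750, -486.51, -480.19, -206, -461/13, -13, 0, 905/8, 279, 346, 884, 915]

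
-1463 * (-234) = 342342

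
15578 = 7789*2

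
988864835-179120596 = 809744239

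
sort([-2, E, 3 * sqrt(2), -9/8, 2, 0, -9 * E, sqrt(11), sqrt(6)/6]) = [-9 * E, -2, -9/8, 0, sqrt(6)/6, 2, E, sqrt(11), 3 * sqrt(2)]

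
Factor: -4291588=-1*2^2*7^1*153271^1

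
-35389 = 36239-71628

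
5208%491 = 298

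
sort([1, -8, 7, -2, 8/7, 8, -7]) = [-8, -7, -2, 1, 8/7, 7, 8]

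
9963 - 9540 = 423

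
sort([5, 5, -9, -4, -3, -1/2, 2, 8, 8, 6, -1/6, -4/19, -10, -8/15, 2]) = [-10, -9, -4, -3, -8/15, -1/2, -4/19, -1/6, 2, 2, 5, 5, 6, 8, 8]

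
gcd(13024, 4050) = 2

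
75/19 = 3+18/19≈3.95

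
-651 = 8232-8883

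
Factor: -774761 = -1 * 13^1 * 61^1 * 977^1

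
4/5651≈0.000708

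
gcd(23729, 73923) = 1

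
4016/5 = 803 + 1/5 = 803.20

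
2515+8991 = 11506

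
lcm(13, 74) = 962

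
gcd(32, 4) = 4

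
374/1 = 374 = 374.00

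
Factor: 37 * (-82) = -1 * 2^1 * 37^1 * 41^1 = -3034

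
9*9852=88668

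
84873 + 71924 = 156797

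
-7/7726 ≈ -0.000906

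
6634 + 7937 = 14571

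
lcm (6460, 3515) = 239020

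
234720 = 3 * 78240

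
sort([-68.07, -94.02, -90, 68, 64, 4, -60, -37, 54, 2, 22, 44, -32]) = [-94.02, -90, -68.07, -60, -37, -32, 2, 4, 22, 44, 54, 64, 68]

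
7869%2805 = 2259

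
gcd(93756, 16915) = 1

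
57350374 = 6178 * 9283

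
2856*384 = 1096704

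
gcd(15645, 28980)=105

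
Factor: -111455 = -1*5^1*22291^1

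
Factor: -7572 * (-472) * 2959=2^5 * 3^1 * 11^1 * 59^1 * 269^1 * 631^1=10575418656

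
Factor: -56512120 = -1*2^3*5^1*7^1*201829^1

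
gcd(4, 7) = 1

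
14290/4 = 3572+1/2 = 3572.50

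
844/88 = 211/22 ≈ 9.59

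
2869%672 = 181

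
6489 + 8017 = 14506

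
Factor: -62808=-1 * 2^3 * 3^1 * 2617^1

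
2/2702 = 1/1351 ≈ 0.000740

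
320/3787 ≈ 0.0845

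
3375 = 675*5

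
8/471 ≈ 0.0170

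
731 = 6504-5773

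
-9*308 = -2772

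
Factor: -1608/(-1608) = 1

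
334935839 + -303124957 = 31810882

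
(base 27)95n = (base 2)1101000111111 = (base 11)5059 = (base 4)1220333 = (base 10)6719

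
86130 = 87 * 990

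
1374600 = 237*5800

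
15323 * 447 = 6849381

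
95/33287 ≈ 0.00285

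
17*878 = 14926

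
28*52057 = 1457596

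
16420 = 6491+9929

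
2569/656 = 3 + 601/656 ≈ 3.92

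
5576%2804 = 2772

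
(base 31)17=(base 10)38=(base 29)19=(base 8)46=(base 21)1h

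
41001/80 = 512 + 41/80 ≈ 512.51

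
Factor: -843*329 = -1*3^1*7^1*47^1*281^1 = -277347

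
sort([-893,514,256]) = [-893,256,514]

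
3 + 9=12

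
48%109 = 48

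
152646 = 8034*19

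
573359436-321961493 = 251397943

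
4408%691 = 262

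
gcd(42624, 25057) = 1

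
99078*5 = 495390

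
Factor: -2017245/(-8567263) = 3^1*5^1*181^1*523^(-1)*743^1*16381^(-1)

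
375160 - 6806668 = -6431508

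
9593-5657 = 3936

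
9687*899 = 8708613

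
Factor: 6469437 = 3^1*13^1*165883^1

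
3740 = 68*55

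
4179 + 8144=12323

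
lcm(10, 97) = 970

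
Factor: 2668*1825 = 2^2*5^2*23^1*29^1*73^1 = 4869100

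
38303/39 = 982 + 5/39 ≈ 982.13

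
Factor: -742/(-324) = 2^(-1) * 3^(-4) * 7^1 * 53^1 = 371/162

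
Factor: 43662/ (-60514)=-1*3^1*19^1*79^ (-1)=-57/79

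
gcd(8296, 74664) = 8296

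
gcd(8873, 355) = 1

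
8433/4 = 2108+1/4 = 2108.25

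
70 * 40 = 2800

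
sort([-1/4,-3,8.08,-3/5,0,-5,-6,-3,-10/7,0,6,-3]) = [-6,-5,-3,-3,-3,-10/7,-3/5,-1/4,0,0,6,8.08]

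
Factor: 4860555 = 3^1 * 5^1 * 7^2 * 17^1 * 389^1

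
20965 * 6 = 125790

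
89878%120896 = 89878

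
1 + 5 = 6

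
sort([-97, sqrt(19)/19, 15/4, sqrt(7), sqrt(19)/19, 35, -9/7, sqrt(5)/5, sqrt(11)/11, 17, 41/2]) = [-97, -9/7, sqrt(19)/19, sqrt(19)/19, sqrt(11)/11, sqrt(5)/5, sqrt(7), 15/4, 17, 41/2, 35]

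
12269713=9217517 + 3052196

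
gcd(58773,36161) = 1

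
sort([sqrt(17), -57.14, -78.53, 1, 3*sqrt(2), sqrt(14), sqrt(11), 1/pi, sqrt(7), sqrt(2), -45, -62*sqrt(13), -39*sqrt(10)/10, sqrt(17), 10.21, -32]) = [-62*sqrt(13), -78.53, -57.14, -45, -32, -39*sqrt(10)/10, 1/pi, 1, sqrt(2), sqrt(7), sqrt(11), sqrt(14), sqrt(17), sqrt(17), 3*sqrt(2), 10.21]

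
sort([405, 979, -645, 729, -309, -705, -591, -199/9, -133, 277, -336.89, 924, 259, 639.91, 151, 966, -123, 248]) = [-705, -645, -591, -336.89, -309, -133, -123, -199/9, 151, 248, 259, 277, 405, 639.91, 729, 924, 966, 979]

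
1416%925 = 491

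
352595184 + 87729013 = 440324197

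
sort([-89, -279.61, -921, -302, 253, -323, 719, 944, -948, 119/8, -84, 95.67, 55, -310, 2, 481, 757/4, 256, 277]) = [-948, -921, -323, -310, -302, -279.61, -89, -84, 2, 119/8, 55, 95.67, 757/4, 253, 256, 277, 481, 719, 944]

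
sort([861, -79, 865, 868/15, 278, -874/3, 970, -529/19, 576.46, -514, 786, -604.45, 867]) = [-604.45, -514, -874/3, -79, -529/19, 868/15, 278, 576.46, 786, 861, 865, 867, 970]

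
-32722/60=-16361/30 ≈ -545.37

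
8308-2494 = 5814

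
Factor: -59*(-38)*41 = 2^1*19^1*41^1*59^1 = 91922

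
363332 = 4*90833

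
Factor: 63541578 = 2^1*3^1*241^1*43943^1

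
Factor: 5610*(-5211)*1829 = -1*2^1*3^4*5^1*11^1*17^1*31^1*59^1*193^1 = -53468455590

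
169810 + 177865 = 347675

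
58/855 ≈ 0.0678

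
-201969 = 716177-918146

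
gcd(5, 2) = 1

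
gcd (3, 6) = 3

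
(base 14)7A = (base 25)48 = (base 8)154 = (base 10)108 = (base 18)60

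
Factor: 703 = 19^1*37^1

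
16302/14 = 1164 + 3/7 ≈ 1164.43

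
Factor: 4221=3^2*7^1*67^1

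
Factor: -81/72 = -1 * 2^(-3) * 3^2 = -9/8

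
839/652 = 1+187/652 ≈ 1.29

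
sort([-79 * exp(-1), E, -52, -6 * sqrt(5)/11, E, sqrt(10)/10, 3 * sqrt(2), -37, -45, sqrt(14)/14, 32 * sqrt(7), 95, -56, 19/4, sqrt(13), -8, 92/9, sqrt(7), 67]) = [-56, -52, -45, -37, -79 * exp(-1), -8, -6 * sqrt(5)/11, sqrt(14)/14, sqrt(10)/10, sqrt(7), E, E, sqrt(13), 3 * sqrt(2), 19/4, 92/9, 67, 32 * sqrt(7), 95]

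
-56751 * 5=-283755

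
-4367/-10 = 436 + 7/10 = 436.70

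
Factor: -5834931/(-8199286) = 2^(-1) * 3^1 * 29^(-1) * 349^1 * 373^(-1) * 379^(-1) * 5573^1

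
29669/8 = 3708 + 5/8 ≈ 3708.63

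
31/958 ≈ 0.0324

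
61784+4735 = 66519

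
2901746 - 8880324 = -5978578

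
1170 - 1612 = -442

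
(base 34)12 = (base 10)36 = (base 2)100100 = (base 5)121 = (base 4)210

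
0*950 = 0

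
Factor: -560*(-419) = 2^4*5^1*7^1*419^1 = 234640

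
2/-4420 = -1/2210 ≈ -0.000452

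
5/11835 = 1/2367 ≈ 0.000422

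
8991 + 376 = 9367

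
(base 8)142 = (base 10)98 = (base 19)53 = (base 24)42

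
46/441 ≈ 0.104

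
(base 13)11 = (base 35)e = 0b1110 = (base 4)32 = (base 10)14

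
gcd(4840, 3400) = 40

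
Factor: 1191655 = 5^1 * 238331^1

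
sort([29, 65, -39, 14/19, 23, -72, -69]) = [-72, -69, -39, 14/19, 23, 29, 65]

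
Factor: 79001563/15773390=2^(-1)*5^(-1)*19^1*29^(-1)*109^(-1)*499^(-1)*719^1*5783^1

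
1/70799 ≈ 0.0000141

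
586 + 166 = 752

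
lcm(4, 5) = 20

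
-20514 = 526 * (-39) 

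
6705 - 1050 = 5655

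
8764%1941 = 1000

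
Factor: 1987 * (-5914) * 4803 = -1 * 2^1 * 3^1 * 1601^1 * 1987^1 * 2957^1 = -56440619754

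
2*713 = 1426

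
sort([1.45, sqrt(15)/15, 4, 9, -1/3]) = [-1/3, sqrt(15)/15, 1.45, 4, 9]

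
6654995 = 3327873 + 3327122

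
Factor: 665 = 5^1 * 7^1 * 19^1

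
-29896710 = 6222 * (-4805)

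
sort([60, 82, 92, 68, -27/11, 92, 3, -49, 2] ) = [-49, -27/11, 2, 3, 60, 68, 82, 92, 92] 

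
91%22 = 3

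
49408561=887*55703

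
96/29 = 3 + 9/29 ≈ 3.31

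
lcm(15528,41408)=124224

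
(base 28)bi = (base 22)ei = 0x146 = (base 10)326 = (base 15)16b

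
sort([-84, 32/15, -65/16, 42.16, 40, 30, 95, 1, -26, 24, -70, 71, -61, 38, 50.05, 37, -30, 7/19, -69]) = [-84, -70, -69, -61, -30, -26, -65/16, 7/19, 1, 32/15, 24, 30, 37, 38, 40, 42.16, 50.05, 71, 95]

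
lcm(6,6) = 6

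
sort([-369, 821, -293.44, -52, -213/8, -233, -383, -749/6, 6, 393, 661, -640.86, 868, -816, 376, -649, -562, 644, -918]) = [-918, -816, -649, -640.86, -562, -383, -369, -293.44, -233, -749/6, -52, -213/8, 6, 376, 393, 644, 661, 821, 868]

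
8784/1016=8 + 82/127 ≈ 8.65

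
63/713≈0.0884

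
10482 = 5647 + 4835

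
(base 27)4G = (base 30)44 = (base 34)3M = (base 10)124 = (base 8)174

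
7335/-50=-1467/10=-146.70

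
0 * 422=0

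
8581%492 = 217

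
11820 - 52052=-40232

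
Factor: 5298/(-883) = -1 * 2^1 * 3^1 = -6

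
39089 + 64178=103267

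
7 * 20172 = 141204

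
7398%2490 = 2418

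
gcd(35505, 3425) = 5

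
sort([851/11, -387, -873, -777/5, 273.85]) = [-873, -387, -777/5, 851/11, 273.85]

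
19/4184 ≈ 0.00454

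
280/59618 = 140/29809 ≈ 0.00470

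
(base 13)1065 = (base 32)278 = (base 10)2280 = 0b100011101000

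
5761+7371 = 13132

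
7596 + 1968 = 9564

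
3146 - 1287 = 1859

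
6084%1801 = 681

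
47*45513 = 2139111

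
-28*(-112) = 3136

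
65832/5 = 13166+2/5 = 13166.40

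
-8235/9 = -915 = -915.00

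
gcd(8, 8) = 8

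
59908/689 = 86 + 654/689 ≈ 86.95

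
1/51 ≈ 0.0196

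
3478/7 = 496+6/7 ≈ 496.86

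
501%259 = 242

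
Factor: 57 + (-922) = -1 * 5^1 * 173^1 = -865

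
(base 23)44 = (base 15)66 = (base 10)96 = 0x60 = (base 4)1200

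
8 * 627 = 5016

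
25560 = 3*8520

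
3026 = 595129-592103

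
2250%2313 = 2250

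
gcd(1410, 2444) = 94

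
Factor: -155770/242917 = -1 * 2^1 * 5^1 * 37^1 * 577^(-1) = -370/577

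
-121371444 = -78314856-43056588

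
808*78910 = 63759280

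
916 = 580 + 336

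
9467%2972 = 551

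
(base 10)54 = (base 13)42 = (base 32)1m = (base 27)20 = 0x36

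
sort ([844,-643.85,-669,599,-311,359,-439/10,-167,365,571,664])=[-669,-643.85,-311,-167,-439/10,359,365,571,599,664,844]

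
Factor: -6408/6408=-1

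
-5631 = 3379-9010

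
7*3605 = 25235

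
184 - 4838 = -4654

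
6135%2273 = 1589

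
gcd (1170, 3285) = 45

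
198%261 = 198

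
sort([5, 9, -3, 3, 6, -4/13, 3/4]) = [-3, -4/13, 3/4, 3, 5, 6, 9]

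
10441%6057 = 4384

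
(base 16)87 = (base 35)3u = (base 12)b3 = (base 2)10000111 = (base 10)135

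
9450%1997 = 1462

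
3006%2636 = 370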